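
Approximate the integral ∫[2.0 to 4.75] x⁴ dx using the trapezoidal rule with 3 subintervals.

f(x) = x⁴
a = 2.0, b = 4.75, n = 3
h = (b - a)/n = 0.916667

Trapezoidal rule: (h/2)[f(x₀) + 2f(x₁) + 2f(x₂) + ... + f(xₙ)]

x_0 = 2.0000, f(x_0) = 16.000000, coefficient = 1
x_1 = 2.9167, f(x_1) = 72.368104, coefficient = 2
x_2 = 3.8333, f(x_2) = 215.926698, coefficient = 2
x_3 = 4.7500, f(x_3) = 509.066406, coefficient = 1

I ≈ (0.916667/2) × 1101.656009 = 504.925671
Exact value: 477.213086
Error: 27.712585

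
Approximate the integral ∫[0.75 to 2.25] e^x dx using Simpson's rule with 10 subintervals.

f(x) = e^x
a = 0.75, b = 2.25, n = 10
h = (b - a)/n = 0.150000

Simpson's rule: (h/3)[f(x₀) + 4f(x₁) + 2f(x₂) + ... + f(xₙ)]

x_0 = 0.7500, f(x_0) = 2.117000, coefficient = 1
x_1 = 0.9000, f(x_1) = 2.459603, coefficient = 4
x_2 = 1.0500, f(x_2) = 2.857651, coefficient = 2
x_3 = 1.2000, f(x_3) = 3.320117, coefficient = 4
x_4 = 1.3500, f(x_4) = 3.857426, coefficient = 2
x_5 = 1.5000, f(x_5) = 4.481689, coefficient = 4
x_6 = 1.6500, f(x_6) = 5.206980, coefficient = 2
x_7 = 1.8000, f(x_7) = 6.049647, coefficient = 4
x_8 = 1.9500, f(x_8) = 7.028688, coefficient = 2
x_9 = 2.1000, f(x_9) = 8.166170, coefficient = 4
x_10 = 2.2500, f(x_10) = 9.487736, coefficient = 1

I ≈ (0.150000/3) × 147.415130 = 7.370756
Exact value: 7.370736
Error: 0.000021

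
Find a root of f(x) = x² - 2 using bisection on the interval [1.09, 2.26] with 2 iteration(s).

f(x) = x² - 2
Initial interval: [1.09, 2.26]

Iteration 1:
  c_1 = (1.090000 + 2.260000)/2 = 1.675000
  f(c_1) = f(1.675000) = 0.805625
  f(a) × f(c) < 0, new interval: [1.090000, 1.675000]
Iteration 2:
  c_2 = (1.090000 + 1.675000)/2 = 1.382500
  f(c_2) = f(1.382500) = -0.088694
  f(a) × f(c) ≥ 0, new interval: [1.382500, 1.675000]

After 2 iteration(s), the approximation is c_2 = 1.382500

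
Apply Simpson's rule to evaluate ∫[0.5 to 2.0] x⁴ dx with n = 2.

f(x) = x⁴
a = 0.5, b = 2.0, n = 2
h = (b - a)/n = 0.750000

Simpson's rule: (h/3)[f(x₀) + 4f(x₁) + 2f(x₂) + ... + f(xₙ)]

x_0 = 0.5000, f(x_0) = 0.062500, coefficient = 1
x_1 = 1.2500, f(x_1) = 2.441406, coefficient = 4
x_2 = 2.0000, f(x_2) = 16.000000, coefficient = 1

I ≈ (0.750000/3) × 25.828125 = 6.457031
Exact value: 6.393750
Error: 0.063281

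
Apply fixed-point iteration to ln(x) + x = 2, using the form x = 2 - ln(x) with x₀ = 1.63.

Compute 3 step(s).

Equation: ln(x) + x = 2
Fixed-point form: x = 2 - ln(x)
x₀ = 1.63

x_1 = g(1.630000) = 1.511420
x_2 = g(1.511420) = 1.586950
x_3 = g(1.586950) = 1.538186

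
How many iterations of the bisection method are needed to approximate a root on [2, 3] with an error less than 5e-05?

We need (b-a)/2^n ≤ 5e-05
(3 - 2)/2^n ≤ 5e-05
1/2^n ≤ 5e-05
2^n ≥ 20000
n ≥ log₂(20000) = 14.29
n ≥ 15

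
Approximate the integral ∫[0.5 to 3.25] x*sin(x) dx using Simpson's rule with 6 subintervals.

f(x) = x*sin(x)
a = 0.5, b = 3.25, n = 6
h = (b - a)/n = 0.458333

Simpson's rule: (h/3)[f(x₀) + 4f(x₁) + 2f(x₂) + ... + f(xₙ)]

x_0 = 0.5000, f(x_0) = 0.239713, coefficient = 1
x_1 = 0.9583, f(x_1) = 0.784141, coefficient = 4
x_2 = 1.4167, f(x_2) = 1.399873, coefficient = 2
x_3 = 1.8750, f(x_3) = 1.788911, coefficient = 4
x_4 = 2.3333, f(x_4) = 1.687200, coefficient = 2
x_5 = 2.7917, f(x_5) = 0.957062, coefficient = 4
x_6 = 3.2500, f(x_6) = -0.351634, coefficient = 1

I ≈ (0.458333/3) × 20.182683 = 3.083466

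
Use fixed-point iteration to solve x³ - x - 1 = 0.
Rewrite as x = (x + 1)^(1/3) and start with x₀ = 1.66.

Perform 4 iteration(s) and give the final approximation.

Equation: x³ - x - 1 = 0
Fixed-point form: x = (x + 1)^(1/3)
x₀ = 1.66

x_1 = g(1.660000) = 1.385566
x_2 = g(1.385566) = 1.336176
x_3 = g(1.336176) = 1.326891
x_4 = g(1.326891) = 1.325131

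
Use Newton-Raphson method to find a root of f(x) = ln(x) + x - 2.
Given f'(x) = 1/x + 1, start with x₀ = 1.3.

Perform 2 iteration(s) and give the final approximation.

f(x) = ln(x) + x - 2
f'(x) = 1/x + 1
x₀ = 1.3

Newton-Raphson formula: x_{n+1} = x_n - f(x_n)/f'(x_n)

Iteration 1:
  f(1.300000) = -0.437636
  f'(1.300000) = 1.769231
  x_1 = 1.300000 - (-0.437636)/1.769231 = 1.547359
Iteration 2:
  f(1.547359) = -0.016091
  f'(1.547359) = 1.646262
  x_2 = 1.547359 - (-0.016091)/1.646262 = 1.557134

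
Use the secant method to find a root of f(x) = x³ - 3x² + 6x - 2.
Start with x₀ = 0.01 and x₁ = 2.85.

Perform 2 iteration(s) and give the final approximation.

f(x) = x³ - 3x² + 6x - 2
x₀ = 0.01, x₁ = 2.85

Secant formula: x_{n+1} = x_n - f(x_n)(x_n - x_{n-1})/(f(x_n) - f(x_{n-1}))

Iteration 1:
  f(0.010000) = -1.940299
  f(2.850000) = 13.881625
  x_2 = 2.850000 - 13.881625×(2.850000 - 0.010000)/(13.881625 - (-1.940299))
       = 0.358279
Iteration 2:
  f(2.850000) = 13.881625
  f(0.358279) = -0.189426
  x_3 = 0.358279 - (-0.189426)×(0.358279 - 2.850000)/(-0.189426 - 13.881625)
       = 0.391823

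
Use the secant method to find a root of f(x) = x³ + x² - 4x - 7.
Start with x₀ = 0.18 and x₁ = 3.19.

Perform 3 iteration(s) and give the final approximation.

f(x) = x³ + x² - 4x - 7
x₀ = 0.18, x₁ = 3.19

Secant formula: x_{n+1} = x_n - f(x_n)(x_n - x_{n-1})/(f(x_n) - f(x_{n-1}))

Iteration 1:
  f(0.180000) = -7.681768
  f(3.190000) = 22.877859
  x_2 = 3.190000 - 22.877859×(3.190000 - 0.180000)/(22.877859 - (-7.681768))
       = 0.936623
Iteration 2:
  f(3.190000) = 22.877859
  f(0.936623) = -9.047565
  x_3 = 0.936623 - (-9.047565)×(0.936623 - 3.190000)/(-9.047565 - 22.877859)
       = 1.575223
Iteration 3:
  f(0.936623) = -9.047565
  f(1.575223) = -6.910920
  x_4 = 1.575223 - (-6.910920)×(1.575223 - 0.936623)/(-6.910920 - (-9.047565))
       = 3.640757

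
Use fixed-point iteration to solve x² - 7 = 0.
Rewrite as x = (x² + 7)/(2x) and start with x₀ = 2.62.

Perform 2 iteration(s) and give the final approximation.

Equation: x² - 7 = 0
Fixed-point form: x = (x² + 7)/(2x)
x₀ = 2.62

x_1 = g(2.620000) = 2.645878
x_2 = g(2.645878) = 2.645751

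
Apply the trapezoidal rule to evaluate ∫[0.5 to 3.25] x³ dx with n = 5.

f(x) = x³
a = 0.5, b = 3.25, n = 5
h = (b - a)/n = 0.550000

Trapezoidal rule: (h/2)[f(x₀) + 2f(x₁) + 2f(x₂) + ... + f(xₙ)]

x_0 = 0.5000, f(x_0) = 0.125000, coefficient = 1
x_1 = 1.0500, f(x_1) = 1.157625, coefficient = 2
x_2 = 1.6000, f(x_2) = 4.096000, coefficient = 2
x_3 = 2.1500, f(x_3) = 9.938375, coefficient = 2
x_4 = 2.7000, f(x_4) = 19.683000, coefficient = 2
x_5 = 3.2500, f(x_5) = 34.328125, coefficient = 1

I ≈ (0.550000/2) × 104.203125 = 28.655859
Exact value: 27.875977
Error: 0.779883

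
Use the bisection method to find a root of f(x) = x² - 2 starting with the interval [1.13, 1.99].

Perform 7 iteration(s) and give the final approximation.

f(x) = x² - 2
Initial interval: [1.13, 1.99]

Iteration 1:
  c_1 = (1.130000 + 1.990000)/2 = 1.560000
  f(c_1) = f(1.560000) = 0.433600
  f(a) × f(c) < 0, new interval: [1.130000, 1.560000]
Iteration 2:
  c_2 = (1.130000 + 1.560000)/2 = 1.345000
  f(c_2) = f(1.345000) = -0.190975
  f(a) × f(c) ≥ 0, new interval: [1.345000, 1.560000]
Iteration 3:
  c_3 = (1.345000 + 1.560000)/2 = 1.452500
  f(c_3) = f(1.452500) = 0.109756
  f(a) × f(c) < 0, new interval: [1.345000, 1.452500]
Iteration 4:
  c_4 = (1.345000 + 1.452500)/2 = 1.398750
  f(c_4) = f(1.398750) = -0.043498
  f(a) × f(c) ≥ 0, new interval: [1.398750, 1.452500]
Iteration 5:
  c_5 = (1.398750 + 1.452500)/2 = 1.425625
  f(c_5) = f(1.425625) = 0.032407
  f(a) × f(c) < 0, new interval: [1.398750, 1.425625]
Iteration 6:
  c_6 = (1.398750 + 1.425625)/2 = 1.412188
  f(c_6) = f(1.412188) = -0.005726
  f(a) × f(c) ≥ 0, new interval: [1.412188, 1.425625]
Iteration 7:
  c_7 = (1.412188 + 1.425625)/2 = 1.418906
  f(c_7) = f(1.418906) = 0.013295
  f(a) × f(c) < 0, new interval: [1.412188, 1.418906]

After 7 iteration(s), the approximation is c_7 = 1.418906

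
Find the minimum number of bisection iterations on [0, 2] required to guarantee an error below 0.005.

We need (b-a)/2^n ≤ 0.005
(2 - 0)/2^n ≤ 0.005
2/2^n ≤ 0.005
2^n ≥ 400
n ≥ log₂(400) = 8.64
n ≥ 9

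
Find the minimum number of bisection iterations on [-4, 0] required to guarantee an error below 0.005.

We need (b-a)/2^n ≤ 0.005
(0 - (-4))/2^n ≤ 0.005
4/2^n ≤ 0.005
2^n ≥ 800
n ≥ log₂(800) = 9.64
n ≥ 10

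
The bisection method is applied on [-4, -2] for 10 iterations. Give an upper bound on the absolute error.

Bisection error bound: |error| ≤ (b-a)/2^n
|error| ≤ (-2 - (-4))/2^10 = 2/2^10
|error| ≤ 0.0019531250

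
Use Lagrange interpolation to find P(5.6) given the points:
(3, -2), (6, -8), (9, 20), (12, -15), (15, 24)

Lagrange interpolation formula:
P(x) = Σ yᵢ × Lᵢ(x)
where Lᵢ(x) = Π_{j≠i} (x - xⱼ)/(xᵢ - xⱼ)

L_0(5.6) = (5.6 - 6)/(3 - 6) × (5.6 - 9)/(3 - 9) × (5.6 - 12)/(3 - 12) × (5.6 - 15)/(3 - 15) = 0.042087
L_1(5.6) = (5.6 - 3)/(6 - 3) × (5.6 - 9)/(6 - 9) × (5.6 - 12)/(6 - 12) × (5.6 - 15)/(6 - 15) = 1.094268
L_2(5.6) = (5.6 - 3)/(9 - 3) × (5.6 - 6)/(9 - 6) × (5.6 - 12)/(9 - 12) × (5.6 - 15)/(9 - 15) = -0.193106
L_3(5.6) = (5.6 - 3)/(12 - 3) × (5.6 - 6)/(12 - 6) × (5.6 - 9)/(12 - 9) × (5.6 - 15)/(12 - 15) = 0.068392
L_4(5.6) = (5.6 - 3)/(15 - 3) × (5.6 - 6)/(15 - 6) × (5.6 - 9)/(15 - 9) × (5.6 - 12)/(15 - 12) = -0.011641

P(5.6) = (-2)×L_0(5.6) + (-8)×L_1(5.6) + 20×L_2(5.6) + (-15)×L_3(5.6) + 24×L_4(5.6)
P(5.6) = -14.005709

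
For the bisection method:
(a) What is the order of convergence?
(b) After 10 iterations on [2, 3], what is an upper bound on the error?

(a) Bisection has linear (order 1) convergence; the error is halved each step.

(b) Error bound = (b-a)/2^n = (3 - 2)/2^{10}
    = 1/2^{10}

(a) 1 (linear); (b) error ≤ 9.77e-04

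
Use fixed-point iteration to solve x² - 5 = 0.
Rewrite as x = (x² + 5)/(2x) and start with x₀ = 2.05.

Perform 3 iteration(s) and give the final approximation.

Equation: x² - 5 = 0
Fixed-point form: x = (x² + 5)/(2x)
x₀ = 2.05

x_1 = g(2.050000) = 2.244512
x_2 = g(2.244512) = 2.236084
x_3 = g(2.236084) = 2.236068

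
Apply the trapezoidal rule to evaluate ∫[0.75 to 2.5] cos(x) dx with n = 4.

f(x) = cos(x)
a = 0.75, b = 2.5, n = 4
h = (b - a)/n = 0.437500

Trapezoidal rule: (h/2)[f(x₀) + 2f(x₁) + 2f(x₂) + ... + f(xₙ)]

x_0 = 0.7500, f(x_0) = 0.731689, coefficient = 1
x_1 = 1.1875, f(x_1) = 0.373980, coefficient = 2
x_2 = 1.6250, f(x_2) = -0.054177, coefficient = 2
x_3 = 2.0625, f(x_3) = -0.472128, coefficient = 2
x_4 = 2.5000, f(x_4) = -0.801144, coefficient = 1

I ≈ (0.437500/2) × -0.374107 = -0.081836
Exact value: -0.083167
Error: 0.001331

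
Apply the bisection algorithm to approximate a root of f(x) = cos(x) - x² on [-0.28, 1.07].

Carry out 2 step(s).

f(x) = cos(x) - x²
Initial interval: [-0.28, 1.07]

Iteration 1:
  c_1 = (-0.280000 + 1.070000)/2 = 0.395000
  f(c_1) = f(0.395000) = 0.766972
  f(a) × f(c) ≥ 0, new interval: [0.395000, 1.070000]
Iteration 2:
  c_2 = (0.395000 + 1.070000)/2 = 0.732500
  f(c_2) = f(0.732500) = 0.206949
  f(a) × f(c) ≥ 0, new interval: [0.732500, 1.070000]

After 2 iteration(s), the approximation is c_2 = 0.732500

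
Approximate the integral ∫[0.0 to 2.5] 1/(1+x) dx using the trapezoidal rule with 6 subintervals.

f(x) = 1/(1+x)
a = 0.0, b = 2.5, n = 6
h = (b - a)/n = 0.416667

Trapezoidal rule: (h/2)[f(x₀) + 2f(x₁) + 2f(x₂) + ... + f(xₙ)]

x_0 = 0.0000, f(x_0) = 1.000000, coefficient = 1
x_1 = 0.4167, f(x_1) = 0.705882, coefficient = 2
x_2 = 0.8333, f(x_2) = 0.545455, coefficient = 2
x_3 = 1.2500, f(x_3) = 0.444444, coefficient = 2
x_4 = 1.6667, f(x_4) = 0.375000, coefficient = 2
x_5 = 2.0833, f(x_5) = 0.324324, coefficient = 2
x_6 = 2.5000, f(x_6) = 0.285714, coefficient = 1

I ≈ (0.416667/2) × 6.075926 = 1.265818
Exact value: 1.252763
Error: 0.013055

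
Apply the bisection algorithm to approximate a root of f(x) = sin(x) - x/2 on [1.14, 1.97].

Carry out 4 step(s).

f(x) = sin(x) - x/2
Initial interval: [1.14, 1.97]

Iteration 1:
  c_1 = (1.140000 + 1.970000)/2 = 1.555000
  f(c_1) = f(1.555000) = 0.222375
  f(a) × f(c) ≥ 0, new interval: [1.555000, 1.970000]
Iteration 2:
  c_2 = (1.555000 + 1.970000)/2 = 1.762500
  f(c_2) = f(1.762500) = 0.100431
  f(a) × f(c) ≥ 0, new interval: [1.762500, 1.970000]
Iteration 3:
  c_3 = (1.762500 + 1.970000)/2 = 1.866250
  f(c_3) = f(1.866250) = 0.023545
  f(a) × f(c) ≥ 0, new interval: [1.866250, 1.970000]
Iteration 4:
  c_4 = (1.866250 + 1.970000)/2 = 1.918125
  f(c_4) = f(1.918125) = -0.018777
  f(a) × f(c) < 0, new interval: [1.866250, 1.918125]

After 4 iteration(s), the approximation is c_4 = 1.918125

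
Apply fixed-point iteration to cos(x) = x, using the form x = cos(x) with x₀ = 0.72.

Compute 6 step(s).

Equation: cos(x) = x
Fixed-point form: x = cos(x)
x₀ = 0.72

x_1 = g(0.720000) = 0.751806
x_2 = g(0.751806) = 0.730457
x_3 = g(0.730457) = 0.744870
x_4 = g(0.744870) = 0.735176
x_5 = g(0.735176) = 0.741713
x_6 = g(0.741713) = 0.737313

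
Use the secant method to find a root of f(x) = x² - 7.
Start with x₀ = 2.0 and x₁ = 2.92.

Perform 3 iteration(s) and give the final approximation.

f(x) = x² - 7
x₀ = 2.0, x₁ = 2.92

Secant formula: x_{n+1} = x_n - f(x_n)(x_n - x_{n-1})/(f(x_n) - f(x_{n-1}))

Iteration 1:
  f(2.000000) = -3.000000
  f(2.920000) = 1.526400
  x_2 = 2.920000 - 1.526400×(2.920000 - 2.000000)/(1.526400 - (-3.000000))
       = 2.609756
Iteration 2:
  f(2.920000) = 1.526400
  f(2.609756) = -0.189173
  x_3 = 2.609756 - (-0.189173)×(2.609756 - 2.920000)/(-0.189173 - 1.526400)
       = 2.643966
Iteration 3:
  f(2.609756) = -0.189173
  f(2.643966) = -0.009443
  x_4 = 2.643966 - (-0.009443)×(2.643966 - 2.609756)/(-0.009443 - (-0.189173))
       = 2.645764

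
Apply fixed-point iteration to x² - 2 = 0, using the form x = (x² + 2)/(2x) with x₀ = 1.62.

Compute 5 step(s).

Equation: x² - 2 = 0
Fixed-point form: x = (x² + 2)/(2x)
x₀ = 1.62

x_1 = g(1.620000) = 1.427284
x_2 = g(1.427284) = 1.414273
x_3 = g(1.414273) = 1.414214
x_4 = g(1.414214) = 1.414214
x_5 = g(1.414214) = 1.414214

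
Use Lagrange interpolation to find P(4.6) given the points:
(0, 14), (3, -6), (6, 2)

Lagrange interpolation formula:
P(x) = Σ yᵢ × Lᵢ(x)
where Lᵢ(x) = Π_{j≠i} (x - xⱼ)/(xᵢ - xⱼ)

L_0(4.6) = (4.6 - 3)/(0 - 3) × (4.6 - 6)/(0 - 6) = -0.124444
L_1(4.6) = (4.6 - 0)/(3 - 0) × (4.6 - 6)/(3 - 6) = 0.715556
L_2(4.6) = (4.6 - 0)/(6 - 0) × (4.6 - 3)/(6 - 3) = 0.408889

P(4.6) = 14×L_0(4.6) + (-6)×L_1(4.6) + 2×L_2(4.6)
P(4.6) = -5.217778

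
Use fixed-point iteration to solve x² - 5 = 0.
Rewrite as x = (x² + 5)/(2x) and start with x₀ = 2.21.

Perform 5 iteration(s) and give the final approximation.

Equation: x² - 5 = 0
Fixed-point form: x = (x² + 5)/(2x)
x₀ = 2.21

x_1 = g(2.210000) = 2.236222
x_2 = g(2.236222) = 2.236068
x_3 = g(2.236068) = 2.236068
x_4 = g(2.236068) = 2.236068
x_5 = g(2.236068) = 2.236068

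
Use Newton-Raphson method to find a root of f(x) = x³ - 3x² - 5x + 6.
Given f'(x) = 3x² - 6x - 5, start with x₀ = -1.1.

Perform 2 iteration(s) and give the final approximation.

f(x) = x³ - 3x² - 5x + 6
f'(x) = 3x² - 6x - 5
x₀ = -1.1

Newton-Raphson formula: x_{n+1} = x_n - f(x_n)/f'(x_n)

Iteration 1:
  f(-1.100000) = 6.539000
  f'(-1.100000) = 5.230000
  x_1 = -1.100000 - 6.539000/5.230000 = -2.350287
Iteration 2:
  f(-2.350287) = -11.802737
  f'(-2.350287) = 25.673265
  x_2 = -2.350287 - (-11.802737)/25.673265 = -1.890558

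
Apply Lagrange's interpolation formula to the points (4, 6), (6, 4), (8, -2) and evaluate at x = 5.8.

Lagrange interpolation formula:
P(x) = Σ yᵢ × Lᵢ(x)
where Lᵢ(x) = Π_{j≠i} (x - xⱼ)/(xᵢ - xⱼ)

L_0(5.8) = (5.8 - 6)/(4 - 6) × (5.8 - 8)/(4 - 8) = 0.055000
L_1(5.8) = (5.8 - 4)/(6 - 4) × (5.8 - 8)/(6 - 8) = 0.990000
L_2(5.8) = (5.8 - 4)/(8 - 4) × (5.8 - 6)/(8 - 6) = -0.045000

P(5.8) = 6×L_0(5.8) + 4×L_1(5.8) + (-2)×L_2(5.8)
P(5.8) = 4.380000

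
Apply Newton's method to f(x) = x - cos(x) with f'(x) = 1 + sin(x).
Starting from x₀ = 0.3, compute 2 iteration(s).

f(x) = x - cos(x)
f'(x) = 1 + sin(x)
x₀ = 0.3

Newton-Raphson formula: x_{n+1} = x_n - f(x_n)/f'(x_n)

Iteration 1:
  f(0.300000) = -0.655336
  f'(0.300000) = 1.295520
  x_1 = 0.300000 - (-0.655336)/1.295520 = 0.805848
Iteration 2:
  f(0.805848) = 0.113349
  f'(0.805848) = 1.721418
  x_2 = 0.805848 - 0.113349/1.721418 = 0.740002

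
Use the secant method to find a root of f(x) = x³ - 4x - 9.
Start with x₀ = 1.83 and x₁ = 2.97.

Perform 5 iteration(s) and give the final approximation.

f(x) = x³ - 4x - 9
x₀ = 1.83, x₁ = 2.97

Secant formula: x_{n+1} = x_n - f(x_n)(x_n - x_{n-1})/(f(x_n) - f(x_{n-1}))

Iteration 1:
  f(1.830000) = -10.191513
  f(2.970000) = 5.318073
  x_2 = 2.970000 - 5.318073×(2.970000 - 1.830000)/(5.318073 - (-10.191513))
       = 2.579106
Iteration 2:
  f(2.970000) = 5.318073
  f(2.579106) = -2.160757
  x_3 = 2.579106 - (-2.160757)×(2.579106 - 2.970000)/(-2.160757 - 5.318073)
       = 2.692042
Iteration 3:
  f(2.579106) = -2.160757
  f(2.692042) = -0.258701
  x_4 = 2.692042 - (-0.258701)×(2.692042 - 2.579106)/(-0.258701 - (-2.160757))
       = 2.707402
Iteration 4:
  f(2.692042) = -0.258701
  f(2.707402) = 0.015723
  x_5 = 2.707402 - 0.015723×(2.707402 - 2.692042)/(0.015723 - (-0.258701))
       = 2.706522
Iteration 5:
  f(2.707402) = 0.015723
  f(2.706522) = -0.000103
  x_6 = 2.706522 - (-0.000103)×(2.706522 - 2.707402)/(-0.000103 - 0.015723)
       = 2.706528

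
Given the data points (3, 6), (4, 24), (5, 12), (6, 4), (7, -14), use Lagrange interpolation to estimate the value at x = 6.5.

Lagrange interpolation formula:
P(x) = Σ yᵢ × Lᵢ(x)
where Lᵢ(x) = Π_{j≠i} (x - xⱼ)/(xᵢ - xⱼ)

L_0(6.5) = (6.5 - 4)/(3 - 4) × (6.5 - 5)/(3 - 5) × (6.5 - 6)/(3 - 6) × (6.5 - 7)/(3 - 7) = -0.039062
L_1(6.5) = (6.5 - 3)/(4 - 3) × (6.5 - 5)/(4 - 5) × (6.5 - 6)/(4 - 6) × (6.5 - 7)/(4 - 7) = 0.218750
L_2(6.5) = (6.5 - 3)/(5 - 3) × (6.5 - 4)/(5 - 4) × (6.5 - 6)/(5 - 6) × (6.5 - 7)/(5 - 7) = -0.546875
L_3(6.5) = (6.5 - 3)/(6 - 3) × (6.5 - 4)/(6 - 4) × (6.5 - 5)/(6 - 5) × (6.5 - 7)/(6 - 7) = 1.093750
L_4(6.5) = (6.5 - 3)/(7 - 3) × (6.5 - 4)/(7 - 4) × (6.5 - 5)/(7 - 5) × (6.5 - 6)/(7 - 6) = 0.273438

P(6.5) = 6×L_0(6.5) + 24×L_1(6.5) + 12×L_2(6.5) + 4×L_3(6.5) + (-14)×L_4(6.5)
P(6.5) = -1.000000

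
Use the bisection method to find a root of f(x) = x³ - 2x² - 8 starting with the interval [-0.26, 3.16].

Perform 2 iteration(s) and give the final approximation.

f(x) = x³ - 2x² - 8
Initial interval: [-0.26, 3.16]

Iteration 1:
  c_1 = (-0.260000 + 3.160000)/2 = 1.450000
  f(c_1) = f(1.450000) = -9.156375
  f(a) × f(c) ≥ 0, new interval: [1.450000, 3.160000]
Iteration 2:
  c_2 = (1.450000 + 3.160000)/2 = 2.305000
  f(c_2) = f(2.305000) = -6.379527
  f(a) × f(c) ≥ 0, new interval: [2.305000, 3.160000]

After 2 iteration(s), the approximation is c_2 = 2.305000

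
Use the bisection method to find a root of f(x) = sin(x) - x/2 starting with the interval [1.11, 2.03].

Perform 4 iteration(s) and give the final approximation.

f(x) = sin(x) - x/2
Initial interval: [1.11, 2.03]

Iteration 1:
  c_1 = (1.110000 + 2.030000)/2 = 1.570000
  f(c_1) = f(1.570000) = 0.215000
  f(a) × f(c) ≥ 0, new interval: [1.570000, 2.030000]
Iteration 2:
  c_2 = (1.570000 + 2.030000)/2 = 1.800000
  f(c_2) = f(1.800000) = 0.073848
  f(a) × f(c) ≥ 0, new interval: [1.800000, 2.030000]
Iteration 3:
  c_3 = (1.800000 + 2.030000)/2 = 1.915000
  f(c_3) = f(1.915000) = -0.016156
  f(a) × f(c) < 0, new interval: [1.800000, 1.915000]
Iteration 4:
  c_4 = (1.800000 + 1.915000)/2 = 1.857500
  f(c_4) = f(1.857500) = 0.030431
  f(a) × f(c) ≥ 0, new interval: [1.857500, 1.915000]

After 4 iteration(s), the approximation is c_4 = 1.857500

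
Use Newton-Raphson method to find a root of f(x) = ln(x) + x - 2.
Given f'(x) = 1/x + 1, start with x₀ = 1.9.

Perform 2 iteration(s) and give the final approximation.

f(x) = ln(x) + x - 2
f'(x) = 1/x + 1
x₀ = 1.9

Newton-Raphson formula: x_{n+1} = x_n - f(x_n)/f'(x_n)

Iteration 1:
  f(1.900000) = 0.541854
  f'(1.900000) = 1.526316
  x_1 = 1.900000 - 0.541854/1.526316 = 1.544992
Iteration 2:
  f(1.544992) = -0.019989
  f'(1.544992) = 1.647252
  x_2 = 1.544992 - (-0.019989)/1.647252 = 1.557127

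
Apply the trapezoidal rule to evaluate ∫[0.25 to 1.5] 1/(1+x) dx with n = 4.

f(x) = 1/(1+x)
a = 0.25, b = 1.5, n = 4
h = (b - a)/n = 0.312500

Trapezoidal rule: (h/2)[f(x₀) + 2f(x₁) + 2f(x₂) + ... + f(xₙ)]

x_0 = 0.2500, f(x_0) = 0.800000, coefficient = 1
x_1 = 0.5625, f(x_1) = 0.640000, coefficient = 2
x_2 = 0.8750, f(x_2) = 0.533333, coefficient = 2
x_3 = 1.1875, f(x_3) = 0.457143, coefficient = 2
x_4 = 1.5000, f(x_4) = 0.400000, coefficient = 1

I ≈ (0.312500/2) × 4.460952 = 0.697024
Exact value: 0.693147
Error: 0.003877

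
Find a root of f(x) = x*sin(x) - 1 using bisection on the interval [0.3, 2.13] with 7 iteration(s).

f(x) = x*sin(x) - 1
Initial interval: [0.3, 2.13]

Iteration 1:
  c_1 = (0.300000 + 2.130000)/2 = 1.215000
  f(c_1) = f(1.215000) = 0.138904
  f(a) × f(c) < 0, new interval: [0.300000, 1.215000]
Iteration 2:
  c_2 = (0.300000 + 1.215000)/2 = 0.757500
  f(c_2) = f(0.757500) = -0.479516
  f(a) × f(c) ≥ 0, new interval: [0.757500, 1.215000]
Iteration 3:
  c_3 = (0.757500 + 1.215000)/2 = 0.986250
  f(c_3) = f(0.986250) = -0.177504
  f(a) × f(c) ≥ 0, new interval: [0.986250, 1.215000]
Iteration 4:
  c_4 = (0.986250 + 1.215000)/2 = 1.100625
  f(c_4) = f(1.100625) = -0.018803
  f(a) × f(c) ≥ 0, new interval: [1.100625, 1.215000]
Iteration 5:
  c_5 = (1.100625 + 1.215000)/2 = 1.157812
  f(c_5) = f(1.157812) = 0.060472
  f(a) × f(c) < 0, new interval: [1.100625, 1.157812]
Iteration 6:
  c_6 = (1.100625 + 1.157812)/2 = 1.129219
  f(c_6) = f(1.129219) = 0.020902
  f(a) × f(c) < 0, new interval: [1.100625, 1.129219]
Iteration 7:
  c_7 = (1.100625 + 1.129219)/2 = 1.114922
  f(c_7) = f(1.114922) = 0.001062
  f(a) × f(c) < 0, new interval: [1.100625, 1.114922]

After 7 iteration(s), the approximation is c_7 = 1.114922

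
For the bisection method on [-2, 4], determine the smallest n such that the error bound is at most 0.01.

We need (b-a)/2^n ≤ 0.01
(4 - (-2))/2^n ≤ 0.01
6/2^n ≤ 0.01
2^n ≥ 600
n ≥ log₂(600) = 9.23
n ≥ 10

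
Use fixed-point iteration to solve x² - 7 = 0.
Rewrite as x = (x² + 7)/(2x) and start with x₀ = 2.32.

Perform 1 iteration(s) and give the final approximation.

Equation: x² - 7 = 0
Fixed-point form: x = (x² + 7)/(2x)
x₀ = 2.32

x_1 = g(2.320000) = 2.668621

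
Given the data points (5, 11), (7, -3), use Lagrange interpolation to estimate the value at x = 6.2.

Lagrange interpolation formula:
P(x) = Σ yᵢ × Lᵢ(x)
where Lᵢ(x) = Π_{j≠i} (x - xⱼ)/(xᵢ - xⱼ)

L_0(6.2) = (6.2 - 7)/(5 - 7) = 0.400000
L_1(6.2) = (6.2 - 5)/(7 - 5) = 0.600000

P(6.2) = 11×L_0(6.2) + (-3)×L_1(6.2)
P(6.2) = 2.600000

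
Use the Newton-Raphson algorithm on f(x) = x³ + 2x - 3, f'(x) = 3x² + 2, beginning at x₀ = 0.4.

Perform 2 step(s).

f(x) = x³ + 2x - 3
f'(x) = 3x² + 2
x₀ = 0.4

Newton-Raphson formula: x_{n+1} = x_n - f(x_n)/f'(x_n)

Iteration 1:
  f(0.400000) = -2.136000
  f'(0.400000) = 2.480000
  x_1 = 0.400000 - (-2.136000)/2.480000 = 1.261290
Iteration 2:
  f(1.261290) = 1.529108
  f'(1.261290) = 6.772560
  x_2 = 1.261290 - 1.529108/6.772560 = 1.035510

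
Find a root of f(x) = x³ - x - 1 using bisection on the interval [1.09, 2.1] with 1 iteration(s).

f(x) = x³ - x - 1
Initial interval: [1.09, 2.1]

Iteration 1:
  c_1 = (1.090000 + 2.100000)/2 = 1.595000
  f(c_1) = f(1.595000) = 1.462720
  f(a) × f(c) < 0, new interval: [1.090000, 1.595000]

After 1 iteration(s), the approximation is c_1 = 1.595000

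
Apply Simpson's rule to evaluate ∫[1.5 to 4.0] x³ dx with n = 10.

f(x) = x³
a = 1.5, b = 4.0, n = 10
h = (b - a)/n = 0.250000

Simpson's rule: (h/3)[f(x₀) + 4f(x₁) + 2f(x₂) + ... + f(xₙ)]

x_0 = 1.5000, f(x_0) = 3.375000, coefficient = 1
x_1 = 1.7500, f(x_1) = 5.359375, coefficient = 4
x_2 = 2.0000, f(x_2) = 8.000000, coefficient = 2
x_3 = 2.2500, f(x_3) = 11.390625, coefficient = 4
x_4 = 2.5000, f(x_4) = 15.625000, coefficient = 2
x_5 = 2.7500, f(x_5) = 20.796875, coefficient = 4
x_6 = 3.0000, f(x_6) = 27.000000, coefficient = 2
x_7 = 3.2500, f(x_7) = 34.328125, coefficient = 4
x_8 = 3.5000, f(x_8) = 42.875000, coefficient = 2
x_9 = 3.7500, f(x_9) = 52.734375, coefficient = 4
x_10 = 4.0000, f(x_10) = 64.000000, coefficient = 1

I ≈ (0.250000/3) × 752.812500 = 62.734375
Exact value: 62.734375
Error: 0.000000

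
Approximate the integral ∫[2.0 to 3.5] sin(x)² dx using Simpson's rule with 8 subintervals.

f(x) = sin(x)²
a = 2.0, b = 3.5, n = 8
h = (b - a)/n = 0.187500

Simpson's rule: (h/3)[f(x₀) + 4f(x₁) + 2f(x₂) + ... + f(xₙ)]

x_0 = 2.0000, f(x_0) = 0.826822, coefficient = 1
x_1 = 2.1875, f(x_1) = 0.665512, coefficient = 4
x_2 = 2.3750, f(x_2) = 0.481199, coefficient = 2
x_3 = 2.5625, f(x_3) = 0.299499, coefficient = 4
x_4 = 2.7500, f(x_4) = 0.145665, coefficient = 2
x_5 = 2.9375, f(x_5) = 0.041079, coefficient = 4
x_6 = 3.1250, f(x_6) = 0.000275, coefficient = 2
x_7 = 3.3125, f(x_7) = 0.028926, coefficient = 4
x_8 = 3.5000, f(x_8) = 0.123049, coefficient = 1

I ≈ (0.187500/3) × 6.344212 = 0.396513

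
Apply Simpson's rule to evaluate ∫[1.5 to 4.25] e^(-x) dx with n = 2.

f(x) = e^(-x)
a = 1.5, b = 4.25, n = 2
h = (b - a)/n = 1.375000

Simpson's rule: (h/3)[f(x₀) + 4f(x₁) + 2f(x₂) + ... + f(xₙ)]

x_0 = 1.5000, f(x_0) = 0.223130, coefficient = 1
x_1 = 2.8750, f(x_1) = 0.056416, coefficient = 4
x_2 = 4.2500, f(x_2) = 0.014264, coefficient = 1

I ≈ (1.375000/3) × 0.463059 = 0.212235
Exact value: 0.208866
Error: 0.003369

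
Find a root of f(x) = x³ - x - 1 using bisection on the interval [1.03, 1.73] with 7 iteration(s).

f(x) = x³ - x - 1
Initial interval: [1.03, 1.73]

Iteration 1:
  c_1 = (1.030000 + 1.730000)/2 = 1.380000
  f(c_1) = f(1.380000) = 0.248072
  f(a) × f(c) < 0, new interval: [1.030000, 1.380000]
Iteration 2:
  c_2 = (1.030000 + 1.380000)/2 = 1.205000
  f(c_2) = f(1.205000) = -0.455310
  f(a) × f(c) ≥ 0, new interval: [1.205000, 1.380000]
Iteration 3:
  c_3 = (1.205000 + 1.380000)/2 = 1.292500
  f(c_3) = f(1.292500) = -0.133306
  f(a) × f(c) ≥ 0, new interval: [1.292500, 1.380000]
Iteration 4:
  c_4 = (1.292500 + 1.380000)/2 = 1.336250
  f(c_4) = f(1.336250) = 0.049710
  f(a) × f(c) < 0, new interval: [1.292500, 1.336250]
Iteration 5:
  c_5 = (1.292500 + 1.336250)/2 = 1.314375
  f(c_5) = f(1.314375) = -0.043685
  f(a) × f(c) ≥ 0, new interval: [1.314375, 1.336250]
Iteration 6:
  c_6 = (1.314375 + 1.336250)/2 = 1.325312
  f(c_6) = f(1.325312) = 0.002537
  f(a) × f(c) < 0, new interval: [1.314375, 1.325312]
Iteration 7:
  c_7 = (1.314375 + 1.325312)/2 = 1.319844
  f(c_7) = f(1.319844) = -0.020692
  f(a) × f(c) ≥ 0, new interval: [1.319844, 1.325312]

After 7 iteration(s), the approximation is c_7 = 1.319844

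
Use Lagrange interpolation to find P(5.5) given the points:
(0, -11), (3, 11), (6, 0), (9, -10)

Lagrange interpolation formula:
P(x) = Σ yᵢ × Lᵢ(x)
where Lᵢ(x) = Π_{j≠i} (x - xⱼ)/(xᵢ - xⱼ)

L_0(5.5) = (5.5 - 3)/(0 - 3) × (5.5 - 6)/(0 - 6) × (5.5 - 9)/(0 - 9) = -0.027006
L_1(5.5) = (5.5 - 0)/(3 - 0) × (5.5 - 6)/(3 - 6) × (5.5 - 9)/(3 - 9) = 0.178241
L_2(5.5) = (5.5 - 0)/(6 - 0) × (5.5 - 3)/(6 - 3) × (5.5 - 9)/(6 - 9) = 0.891204
L_3(5.5) = (5.5 - 0)/(9 - 0) × (5.5 - 3)/(9 - 3) × (5.5 - 6)/(9 - 6) = -0.042438

P(5.5) = (-11)×L_0(5.5) + 11×L_1(5.5) + 0×L_2(5.5) + (-10)×L_3(5.5)
P(5.5) = 2.682099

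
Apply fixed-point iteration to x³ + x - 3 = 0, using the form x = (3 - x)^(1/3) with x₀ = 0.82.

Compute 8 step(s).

Equation: x³ + x - 3 = 0
Fixed-point form: x = (3 - x)^(1/3)
x₀ = 0.82

x_1 = g(0.820000) = 1.296638
x_2 = g(1.296638) = 1.194269
x_3 = g(1.194269) = 1.217730
x_4 = g(1.217730) = 1.212433
x_5 = g(1.212433) = 1.213633
x_6 = g(1.213633) = 1.213362
x_7 = g(1.213362) = 1.213423
x_8 = g(1.213423) = 1.213409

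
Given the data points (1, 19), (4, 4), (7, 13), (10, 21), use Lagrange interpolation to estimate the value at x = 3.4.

Lagrange interpolation formula:
P(x) = Σ yᵢ × Lᵢ(x)
where Lᵢ(x) = Π_{j≠i} (x - xⱼ)/(xᵢ - xⱼ)

L_0(3.4) = (3.4 - 4)/(1 - 4) × (3.4 - 7)/(1 - 7) × (3.4 - 10)/(1 - 10) = 0.088000
L_1(3.4) = (3.4 - 1)/(4 - 1) × (3.4 - 7)/(4 - 7) × (3.4 - 10)/(4 - 10) = 1.056000
L_2(3.4) = (3.4 - 1)/(7 - 1) × (3.4 - 4)/(7 - 4) × (3.4 - 10)/(7 - 10) = -0.176000
L_3(3.4) = (3.4 - 1)/(10 - 1) × (3.4 - 4)/(10 - 4) × (3.4 - 7)/(10 - 7) = 0.032000

P(3.4) = 19×L_0(3.4) + 4×L_1(3.4) + 13×L_2(3.4) + 21×L_3(3.4)
P(3.4) = 4.280000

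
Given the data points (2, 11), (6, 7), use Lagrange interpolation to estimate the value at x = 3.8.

Lagrange interpolation formula:
P(x) = Σ yᵢ × Lᵢ(x)
where Lᵢ(x) = Π_{j≠i} (x - xⱼ)/(xᵢ - xⱼ)

L_0(3.8) = (3.8 - 6)/(2 - 6) = 0.550000
L_1(3.8) = (3.8 - 2)/(6 - 2) = 0.450000

P(3.8) = 11×L_0(3.8) + 7×L_1(3.8)
P(3.8) = 9.200000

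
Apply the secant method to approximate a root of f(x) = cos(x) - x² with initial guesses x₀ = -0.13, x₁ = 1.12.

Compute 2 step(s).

f(x) = cos(x) - x²
x₀ = -0.13, x₁ = 1.12

Secant formula: x_{n+1} = x_n - f(x_n)(x_n - x_{n-1})/(f(x_n) - f(x_{n-1}))

Iteration 1:
  f(-0.130000) = 0.974662
  f(1.120000) = -0.818718
  x_2 = 1.120000 - (-0.818718)×(1.120000 - (-0.130000))/(-0.818718 - 0.974662)
       = 0.549347
Iteration 2:
  f(1.120000) = -0.818718
  f(0.549347) = 0.551083
  x_3 = 0.549347 - 0.551083×(0.549347 - 1.120000)/(0.551083 - (-0.818718))
       = 0.778926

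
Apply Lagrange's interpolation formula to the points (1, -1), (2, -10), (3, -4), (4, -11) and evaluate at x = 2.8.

Lagrange interpolation formula:
P(x) = Σ yᵢ × Lᵢ(x)
where Lᵢ(x) = Π_{j≠i} (x - xⱼ)/(xᵢ - xⱼ)

L_0(2.8) = (2.8 - 2)/(1 - 2) × (2.8 - 3)/(1 - 3) × (2.8 - 4)/(1 - 4) = -0.032000
L_1(2.8) = (2.8 - 1)/(2 - 1) × (2.8 - 3)/(2 - 3) × (2.8 - 4)/(2 - 4) = 0.216000
L_2(2.8) = (2.8 - 1)/(3 - 1) × (2.8 - 2)/(3 - 2) × (2.8 - 4)/(3 - 4) = 0.864000
L_3(2.8) = (2.8 - 1)/(4 - 1) × (2.8 - 2)/(4 - 2) × (2.8 - 3)/(4 - 3) = -0.048000

P(2.8) = (-1)×L_0(2.8) + (-10)×L_1(2.8) + (-4)×L_2(2.8) + (-11)×L_3(2.8)
P(2.8) = -5.056000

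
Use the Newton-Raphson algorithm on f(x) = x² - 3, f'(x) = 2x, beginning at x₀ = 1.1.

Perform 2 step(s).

f(x) = x² - 3
f'(x) = 2x
x₀ = 1.1

Newton-Raphson formula: x_{n+1} = x_n - f(x_n)/f'(x_n)

Iteration 1:
  f(1.100000) = -1.790000
  f'(1.100000) = 2.200000
  x_1 = 1.100000 - (-1.790000)/2.200000 = 1.913636
Iteration 2:
  f(1.913636) = 0.662004
  f'(1.913636) = 3.827273
  x_2 = 1.913636 - 0.662004/3.827273 = 1.740666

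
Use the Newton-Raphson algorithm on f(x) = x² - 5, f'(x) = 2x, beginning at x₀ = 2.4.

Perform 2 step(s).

f(x) = x² - 5
f'(x) = 2x
x₀ = 2.4

Newton-Raphson formula: x_{n+1} = x_n - f(x_n)/f'(x_n)

Iteration 1:
  f(2.400000) = 0.760000
  f'(2.400000) = 4.800000
  x_1 = 2.400000 - 0.760000/4.800000 = 2.241667
Iteration 2:
  f(2.241667) = 0.025069
  f'(2.241667) = 4.483333
  x_2 = 2.241667 - 0.025069/4.483333 = 2.236075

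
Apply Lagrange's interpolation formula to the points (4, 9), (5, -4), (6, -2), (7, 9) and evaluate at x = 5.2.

Lagrange interpolation formula:
P(x) = Σ yᵢ × Lᵢ(x)
where Lᵢ(x) = Π_{j≠i} (x - xⱼ)/(xᵢ - xⱼ)

L_0(5.2) = (5.2 - 5)/(4 - 5) × (5.2 - 6)/(4 - 6) × (5.2 - 7)/(4 - 7) = -0.048000
L_1(5.2) = (5.2 - 4)/(5 - 4) × (5.2 - 6)/(5 - 6) × (5.2 - 7)/(5 - 7) = 0.864000
L_2(5.2) = (5.2 - 4)/(6 - 4) × (5.2 - 5)/(6 - 5) × (5.2 - 7)/(6 - 7) = 0.216000
L_3(5.2) = (5.2 - 4)/(7 - 4) × (5.2 - 5)/(7 - 5) × (5.2 - 6)/(7 - 6) = -0.032000

P(5.2) = 9×L_0(5.2) + (-4)×L_1(5.2) + (-2)×L_2(5.2) + 9×L_3(5.2)
P(5.2) = -4.608000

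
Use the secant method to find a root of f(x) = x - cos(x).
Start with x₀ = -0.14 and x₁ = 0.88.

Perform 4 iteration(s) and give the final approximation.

f(x) = x - cos(x)
x₀ = -0.14, x₁ = 0.88

Secant formula: x_{n+1} = x_n - f(x_n)(x_n - x_{n-1})/(f(x_n) - f(x_{n-1}))

Iteration 1:
  f(-0.140000) = -1.130216
  f(0.880000) = 0.242849
  x_2 = 0.880000 - 0.242849×(0.880000 - (-0.140000))/(0.242849 - (-1.130216))
       = 0.699596
Iteration 2:
  f(0.880000) = 0.242849
  f(0.699596) = -0.065506
  x_3 = 0.699596 - (-0.065506)×(0.699596 - 0.880000)/(-0.065506 - 0.242849)
       = 0.737921
Iteration 3:
  f(0.699596) = -0.065506
  f(0.737921) = -0.001948
  x_4 = 0.737921 - (-0.001948)×(0.737921 - 0.699596)/(-0.001948 - (-0.065506))
       = 0.739096
Iteration 4:
  f(0.737921) = -0.001948
  f(0.739096) = 0.000017
  x_5 = 0.739096 - 0.000017×(0.739096 - 0.737921)/(0.000017 - (-0.001948))
       = 0.739085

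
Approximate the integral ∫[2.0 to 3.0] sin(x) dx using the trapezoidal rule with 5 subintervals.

f(x) = sin(x)
a = 2.0, b = 3.0, n = 5
h = (b - a)/n = 0.200000

Trapezoidal rule: (h/2)[f(x₀) + 2f(x₁) + 2f(x₂) + ... + f(xₙ)]

x_0 = 2.0000, f(x_0) = 0.909297, coefficient = 1
x_1 = 2.2000, f(x_1) = 0.808496, coefficient = 2
x_2 = 2.4000, f(x_2) = 0.675463, coefficient = 2
x_3 = 2.6000, f(x_3) = 0.515501, coefficient = 2
x_4 = 2.8000, f(x_4) = 0.334988, coefficient = 2
x_5 = 3.0000, f(x_5) = 0.141120, coefficient = 1

I ≈ (0.200000/2) × 5.719316 = 0.571932
Exact value: 0.573846
Error: 0.001914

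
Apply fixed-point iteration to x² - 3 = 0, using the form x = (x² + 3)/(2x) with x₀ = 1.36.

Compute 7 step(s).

Equation: x² - 3 = 0
Fixed-point form: x = (x² + 3)/(2x)
x₀ = 1.36

x_1 = g(1.360000) = 1.782941
x_2 = g(1.782941) = 1.732777
x_3 = g(1.732777) = 1.732051
x_4 = g(1.732051) = 1.732051
x_5 = g(1.732051) = 1.732051
x_6 = g(1.732051) = 1.732051
x_7 = g(1.732051) = 1.732051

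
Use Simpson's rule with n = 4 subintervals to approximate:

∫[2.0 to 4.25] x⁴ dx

f(x) = x⁴
a = 2.0, b = 4.25, n = 4
h = (b - a)/n = 0.562500

Simpson's rule: (h/3)[f(x₀) + 4f(x₁) + 2f(x₂) + ... + f(xₙ)]

x_0 = 2.0000, f(x_0) = 16.000000, coefficient = 1
x_1 = 2.5625, f(x_1) = 43.117691, coefficient = 4
x_2 = 3.1250, f(x_2) = 95.367432, coefficient = 2
x_3 = 3.6875, f(x_3) = 184.896255, coefficient = 4
x_4 = 4.2500, f(x_4) = 326.253906, coefficient = 1

I ≈ (0.562500/3) × 1445.044556 = 270.945854
Exact value: 270.915820
Error: 0.030034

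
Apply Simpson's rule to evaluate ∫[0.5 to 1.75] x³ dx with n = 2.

f(x) = x³
a = 0.5, b = 1.75, n = 2
h = (b - a)/n = 0.625000

Simpson's rule: (h/3)[f(x₀) + 4f(x₁) + 2f(x₂) + ... + f(xₙ)]

x_0 = 0.5000, f(x_0) = 0.125000, coefficient = 1
x_1 = 1.1250, f(x_1) = 1.423828, coefficient = 4
x_2 = 1.7500, f(x_2) = 5.359375, coefficient = 1

I ≈ (0.625000/3) × 11.179688 = 2.329102
Exact value: 2.329102
Error: 0.000000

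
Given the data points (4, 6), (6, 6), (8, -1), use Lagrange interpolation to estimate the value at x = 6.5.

Lagrange interpolation formula:
P(x) = Σ yᵢ × Lᵢ(x)
where Lᵢ(x) = Π_{j≠i} (x - xⱼ)/(xᵢ - xⱼ)

L_0(6.5) = (6.5 - 6)/(4 - 6) × (6.5 - 8)/(4 - 8) = -0.093750
L_1(6.5) = (6.5 - 4)/(6 - 4) × (6.5 - 8)/(6 - 8) = 0.937500
L_2(6.5) = (6.5 - 4)/(8 - 4) × (6.5 - 6)/(8 - 6) = 0.156250

P(6.5) = 6×L_0(6.5) + 6×L_1(6.5) + (-1)×L_2(6.5)
P(6.5) = 4.906250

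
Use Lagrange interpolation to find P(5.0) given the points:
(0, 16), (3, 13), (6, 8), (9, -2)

Lagrange interpolation formula:
P(x) = Σ yᵢ × Lᵢ(x)
where Lᵢ(x) = Π_{j≠i} (x - xⱼ)/(xᵢ - xⱼ)

L_0(5.0) = (5.0 - 3)/(0 - 3) × (5.0 - 6)/(0 - 6) × (5.0 - 9)/(0 - 9) = -0.049383
L_1(5.0) = (5.0 - 0)/(3 - 0) × (5.0 - 6)/(3 - 6) × (5.0 - 9)/(3 - 9) = 0.370370
L_2(5.0) = (5.0 - 0)/(6 - 0) × (5.0 - 3)/(6 - 3) × (5.0 - 9)/(6 - 9) = 0.740741
L_3(5.0) = (5.0 - 0)/(9 - 0) × (5.0 - 3)/(9 - 3) × (5.0 - 6)/(9 - 6) = -0.061728

P(5.0) = 16×L_0(5.0) + 13×L_1(5.0) + 8×L_2(5.0) + (-2)×L_3(5.0)
P(5.0) = 10.074074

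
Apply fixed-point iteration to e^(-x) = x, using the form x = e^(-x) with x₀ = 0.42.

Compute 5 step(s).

Equation: e^(-x) = x
Fixed-point form: x = e^(-x)
x₀ = 0.42

x_1 = g(0.420000) = 0.657047
x_2 = g(0.657047) = 0.518380
x_3 = g(0.518380) = 0.595484
x_4 = g(0.595484) = 0.551295
x_5 = g(0.551295) = 0.576203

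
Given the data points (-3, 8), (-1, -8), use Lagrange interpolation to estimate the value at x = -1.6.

Lagrange interpolation formula:
P(x) = Σ yᵢ × Lᵢ(x)
where Lᵢ(x) = Π_{j≠i} (x - xⱼ)/(xᵢ - xⱼ)

L_0(-1.6) = (-1.6 - (-1))/(-3 - (-1)) = 0.300000
L_1(-1.6) = (-1.6 - (-3))/(-1 - (-3)) = 0.700000

P(-1.6) = 8×L_0(-1.6) + (-8)×L_1(-1.6)
P(-1.6) = -3.200000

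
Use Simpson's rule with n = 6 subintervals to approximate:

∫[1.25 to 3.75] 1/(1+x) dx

f(x) = 1/(1+x)
a = 1.25, b = 3.75, n = 6
h = (b - a)/n = 0.416667

Simpson's rule: (h/3)[f(x₀) + 4f(x₁) + 2f(x₂) + ... + f(xₙ)]

x_0 = 1.2500, f(x_0) = 0.444444, coefficient = 1
x_1 = 1.6667, f(x_1) = 0.375000, coefficient = 4
x_2 = 2.0833, f(x_2) = 0.324324, coefficient = 2
x_3 = 2.5000, f(x_3) = 0.285714, coefficient = 4
x_4 = 2.9167, f(x_4) = 0.255319, coefficient = 2
x_5 = 3.3333, f(x_5) = 0.230769, coefficient = 4
x_6 = 3.7500, f(x_6) = 0.210526, coefficient = 1

I ≈ (0.416667/3) × 5.380192 = 0.747249
Exact value: 0.747214
Error: 0.000034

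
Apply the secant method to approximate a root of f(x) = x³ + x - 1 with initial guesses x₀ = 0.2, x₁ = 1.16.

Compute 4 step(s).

f(x) = x³ + x - 1
x₀ = 0.2, x₁ = 1.16

Secant formula: x_{n+1} = x_n - f(x_n)(x_n - x_{n-1})/(f(x_n) - f(x_{n-1}))

Iteration 1:
  f(0.200000) = -0.792000
  f(1.160000) = 1.720896
  x_2 = 1.160000 - 1.720896×(1.160000 - 0.200000)/(1.720896 - (-0.792000))
       = 0.502567
Iteration 2:
  f(1.160000) = 1.720896
  f(0.502567) = -0.370497
  x_3 = 0.502567 - (-0.370497)×(0.502567 - 1.160000)/(-0.370497 - 1.720896)
       = 0.619034
Iteration 3:
  f(0.502567) = -0.370497
  f(0.619034) = -0.143751
  x_4 = 0.619034 - (-0.143751)×(0.619034 - 0.502567)/(-0.143751 - (-0.370497))
       = 0.692870
Iteration 4:
  f(0.619034) = -0.143751
  f(0.692870) = 0.025496
  x_5 = 0.692870 - 0.025496×(0.692870 - 0.619034)/(0.025496 - (-0.143751))
       = 0.681747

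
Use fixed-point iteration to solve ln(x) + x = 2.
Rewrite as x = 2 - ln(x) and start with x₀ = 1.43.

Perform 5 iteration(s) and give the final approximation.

Equation: ln(x) + x = 2
Fixed-point form: x = 2 - ln(x)
x₀ = 1.43

x_1 = g(1.430000) = 1.642326
x_2 = g(1.642326) = 1.503887
x_3 = g(1.503887) = 1.591947
x_4 = g(1.591947) = 1.535042
x_5 = g(1.535042) = 1.571442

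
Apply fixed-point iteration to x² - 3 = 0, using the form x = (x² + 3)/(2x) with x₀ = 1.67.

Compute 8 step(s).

Equation: x² - 3 = 0
Fixed-point form: x = (x² + 3)/(2x)
x₀ = 1.67

x_1 = g(1.670000) = 1.733204
x_2 = g(1.733204) = 1.732051
x_3 = g(1.732051) = 1.732051
x_4 = g(1.732051) = 1.732051
x_5 = g(1.732051) = 1.732051
x_6 = g(1.732051) = 1.732051
x_7 = g(1.732051) = 1.732051
x_8 = g(1.732051) = 1.732051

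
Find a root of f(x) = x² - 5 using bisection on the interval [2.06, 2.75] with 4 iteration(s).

f(x) = x² - 5
Initial interval: [2.06, 2.75]

Iteration 1:
  c_1 = (2.060000 + 2.750000)/2 = 2.405000
  f(c_1) = f(2.405000) = 0.784025
  f(a) × f(c) < 0, new interval: [2.060000, 2.405000]
Iteration 2:
  c_2 = (2.060000 + 2.405000)/2 = 2.232500
  f(c_2) = f(2.232500) = -0.015944
  f(a) × f(c) ≥ 0, new interval: [2.232500, 2.405000]
Iteration 3:
  c_3 = (2.232500 + 2.405000)/2 = 2.318750
  f(c_3) = f(2.318750) = 0.376602
  f(a) × f(c) < 0, new interval: [2.232500, 2.318750]
Iteration 4:
  c_4 = (2.232500 + 2.318750)/2 = 2.275625
  f(c_4) = f(2.275625) = 0.178469
  f(a) × f(c) < 0, new interval: [2.232500, 2.275625]

After 4 iteration(s), the approximation is c_4 = 2.275625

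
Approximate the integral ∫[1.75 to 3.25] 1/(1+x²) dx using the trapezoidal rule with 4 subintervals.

f(x) = 1/(1+x²)
a = 1.75, b = 3.25, n = 4
h = (b - a)/n = 0.375000

Trapezoidal rule: (h/2)[f(x₀) + 2f(x₁) + 2f(x₂) + ... + f(xₙ)]

x_0 = 1.7500, f(x_0) = 0.246154, coefficient = 1
x_1 = 2.1250, f(x_1) = 0.181303, coefficient = 2
x_2 = 2.5000, f(x_2) = 0.137931, coefficient = 2
x_3 = 2.8750, f(x_3) = 0.107926, coefficient = 2
x_4 = 3.2500, f(x_4) = 0.086486, coefficient = 1

I ≈ (0.375000/2) × 1.186960 = 0.222555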